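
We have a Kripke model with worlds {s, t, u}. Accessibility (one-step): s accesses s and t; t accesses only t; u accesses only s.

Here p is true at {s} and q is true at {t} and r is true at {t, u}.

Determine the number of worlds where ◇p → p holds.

2

s: ◇p is T, p is T. ✓
t: ◇p is F, p is F. ✓
u: ◇p is T, p is F. ✗
Satisfying worlds: {s, t}.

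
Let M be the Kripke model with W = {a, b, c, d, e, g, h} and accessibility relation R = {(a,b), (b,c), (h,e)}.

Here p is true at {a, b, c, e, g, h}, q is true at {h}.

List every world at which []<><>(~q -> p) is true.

a: successors {b}; <><>(~q -> p) there: b:F. ✗
b: successors {c}; <><>(~q -> p) there: c:F. ✗
c: no successors, so []<><>(~q -> p) holds vacuously. ✓
d: no successors, so []<><>(~q -> p) holds vacuously. ✓
e: no successors, so []<><>(~q -> p) holds vacuously. ✓
g: no successors, so []<><>(~q -> p) holds vacuously. ✓
h: successors {e}; <><>(~q -> p) there: e:F. ✗

{c, d, e, g}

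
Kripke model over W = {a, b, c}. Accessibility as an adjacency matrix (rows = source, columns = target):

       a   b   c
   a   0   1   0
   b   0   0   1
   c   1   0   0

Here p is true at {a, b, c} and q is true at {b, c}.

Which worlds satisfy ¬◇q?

{c}

a: ◇q is T. ✗
b: ◇q is T. ✗
c: ◇q is F. ✓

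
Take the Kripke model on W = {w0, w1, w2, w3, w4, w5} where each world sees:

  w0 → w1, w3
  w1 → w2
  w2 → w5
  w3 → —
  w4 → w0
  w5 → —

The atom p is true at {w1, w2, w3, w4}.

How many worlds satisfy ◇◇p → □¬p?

w0: ◇◇p is T, □¬p is F. ✗
w1: ◇◇p is F, □¬p is F. ✓
w2: ◇◇p is F, □¬p is T. ✓
w3: ◇◇p is F, □¬p is T. ✓
w4: ◇◇p is T, □¬p is T. ✓
w5: ◇◇p is F, □¬p is T. ✓
Satisfying worlds: {w1, w2, w3, w4, w5}.

5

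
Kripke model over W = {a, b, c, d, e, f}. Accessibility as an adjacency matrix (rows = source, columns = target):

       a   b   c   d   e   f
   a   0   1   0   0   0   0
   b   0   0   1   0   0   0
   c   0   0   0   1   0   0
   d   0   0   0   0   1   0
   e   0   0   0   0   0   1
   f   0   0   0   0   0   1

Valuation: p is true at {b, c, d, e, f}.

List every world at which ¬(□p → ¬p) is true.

a: □p → ¬p is T. ✗
b: □p → ¬p is F. ✓
c: □p → ¬p is F. ✓
d: □p → ¬p is F. ✓
e: □p → ¬p is F. ✓
f: □p → ¬p is F. ✓

{b, c, d, e, f}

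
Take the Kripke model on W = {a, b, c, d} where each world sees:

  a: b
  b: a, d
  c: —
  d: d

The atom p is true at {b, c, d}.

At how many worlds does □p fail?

a: successors {b}; p there: b:T. ✓
b: successors {a, d}; p there: a:F, d:T. ✗
c: no successors, so □p holds vacuously. ✓
d: successors {d}; p there: d:T. ✓
Satisfying worlds: {a, c, d}.
So □p fails at the other 1 world.

1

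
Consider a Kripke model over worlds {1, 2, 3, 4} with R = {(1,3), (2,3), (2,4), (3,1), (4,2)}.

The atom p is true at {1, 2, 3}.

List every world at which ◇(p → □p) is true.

1: successors {3}; p → □p there: 3:T. ✓
2: successors {3, 4}; p → □p there: 3:T, 4:T. ✓
3: successors {1}; p → □p there: 1:T. ✓
4: successors {2}; p → □p there: 2:F. ✗

{1, 2, 3}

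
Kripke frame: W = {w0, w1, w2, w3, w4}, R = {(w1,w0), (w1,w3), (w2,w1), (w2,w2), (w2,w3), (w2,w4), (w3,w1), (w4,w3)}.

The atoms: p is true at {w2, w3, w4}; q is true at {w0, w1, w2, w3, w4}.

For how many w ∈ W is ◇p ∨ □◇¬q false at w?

w0: ◇p is F, □◇¬q is T. ✓
w1: ◇p is T, □◇¬q is F. ✓
w2: ◇p is T, □◇¬q is F. ✓
w3: ◇p is F, □◇¬q is F. ✗
w4: ◇p is T, □◇¬q is F. ✓
Satisfying worlds: {w0, w1, w2, w4}.
So ◇p ∨ □◇¬q fails at the other 1 world.

1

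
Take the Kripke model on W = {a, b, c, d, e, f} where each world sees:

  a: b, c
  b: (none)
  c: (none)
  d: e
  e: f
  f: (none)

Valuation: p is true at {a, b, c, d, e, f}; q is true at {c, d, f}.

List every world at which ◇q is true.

{a, e}

a: successors {b, c}; q there: b:F, c:T. ✓
b: no successors, so ◇q fails. ✗
c: no successors, so ◇q fails. ✗
d: successors {e}; q there: e:F. ✗
e: successors {f}; q there: f:T. ✓
f: no successors, so ◇q fails. ✗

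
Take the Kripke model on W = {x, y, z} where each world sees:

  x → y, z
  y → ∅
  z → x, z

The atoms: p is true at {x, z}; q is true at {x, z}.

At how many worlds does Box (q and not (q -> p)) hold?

x: successors {y, z}; q and not (q -> p) there: y:F, z:F. ✗
y: no successors, so Box (q and not (q -> p)) holds vacuously. ✓
z: successors {x, z}; q and not (q -> p) there: x:F, z:F. ✗
Satisfying worlds: {y}.

1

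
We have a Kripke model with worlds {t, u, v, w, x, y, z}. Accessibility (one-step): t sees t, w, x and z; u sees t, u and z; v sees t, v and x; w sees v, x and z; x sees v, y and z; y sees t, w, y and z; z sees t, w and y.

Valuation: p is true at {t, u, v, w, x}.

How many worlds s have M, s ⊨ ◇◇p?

t: successors {t, w, x, z}; ◇p there: t:T, w:T, x:T, z:T. ✓
u: successors {t, u, z}; ◇p there: t:T, u:T, z:T. ✓
v: successors {t, v, x}; ◇p there: t:T, v:T, x:T. ✓
w: successors {v, x, z}; ◇p there: v:T, x:T, z:T. ✓
x: successors {v, y, z}; ◇p there: v:T, y:T, z:T. ✓
y: successors {t, w, y, z}; ◇p there: t:T, w:T, y:T, z:T. ✓
z: successors {t, w, y}; ◇p there: t:T, w:T, y:T. ✓
Satisfying worlds: {t, u, v, w, x, y, z}.

7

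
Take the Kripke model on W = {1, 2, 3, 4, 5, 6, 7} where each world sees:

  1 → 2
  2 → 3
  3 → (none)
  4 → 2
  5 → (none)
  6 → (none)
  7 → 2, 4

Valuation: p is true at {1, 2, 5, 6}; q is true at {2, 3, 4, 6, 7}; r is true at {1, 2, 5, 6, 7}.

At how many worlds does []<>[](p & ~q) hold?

5

1: successors {2}; <>[](p & ~q) there: 2:T. ✓
2: successors {3}; <>[](p & ~q) there: 3:F. ✗
3: no successors, so []<>[](p & ~q) holds vacuously. ✓
4: successors {2}; <>[](p & ~q) there: 2:T. ✓
5: no successors, so []<>[](p & ~q) holds vacuously. ✓
6: no successors, so []<>[](p & ~q) holds vacuously. ✓
7: successors {2, 4}; <>[](p & ~q) there: 2:T, 4:F. ✗
Satisfying worlds: {1, 3, 4, 5, 6}.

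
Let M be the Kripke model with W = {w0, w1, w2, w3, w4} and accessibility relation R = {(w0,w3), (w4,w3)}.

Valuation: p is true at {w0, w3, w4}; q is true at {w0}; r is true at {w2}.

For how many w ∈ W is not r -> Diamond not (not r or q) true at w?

1

w0: not r is T, Diamond not (not r or q) is F. ✗
w1: not r is T, Diamond not (not r or q) is F. ✗
w2: not r is F, Diamond not (not r or q) is F. ✓
w3: not r is T, Diamond not (not r or q) is F. ✗
w4: not r is T, Diamond not (not r or q) is F. ✗
Satisfying worlds: {w2}.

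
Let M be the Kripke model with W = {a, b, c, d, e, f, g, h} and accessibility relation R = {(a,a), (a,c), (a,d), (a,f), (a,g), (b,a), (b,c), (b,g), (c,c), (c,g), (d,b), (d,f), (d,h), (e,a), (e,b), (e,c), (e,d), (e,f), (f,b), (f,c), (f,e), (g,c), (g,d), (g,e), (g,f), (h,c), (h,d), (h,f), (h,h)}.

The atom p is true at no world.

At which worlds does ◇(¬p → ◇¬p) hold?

a: successors {a, c, d, f, g}; ¬p → ◇¬p there: a:T, c:T, d:T, f:T, g:T. ✓
b: successors {a, c, g}; ¬p → ◇¬p there: a:T, c:T, g:T. ✓
c: successors {c, g}; ¬p → ◇¬p there: c:T, g:T. ✓
d: successors {b, f, h}; ¬p → ◇¬p there: b:T, f:T, h:T. ✓
e: successors {a, b, c, d, f}; ¬p → ◇¬p there: a:T, b:T, c:T, d:T, f:T. ✓
f: successors {b, c, e}; ¬p → ◇¬p there: b:T, c:T, e:T. ✓
g: successors {c, d, e, f}; ¬p → ◇¬p there: c:T, d:T, e:T, f:T. ✓
h: successors {c, d, f, h}; ¬p → ◇¬p there: c:T, d:T, f:T, h:T. ✓

{a, b, c, d, e, f, g, h}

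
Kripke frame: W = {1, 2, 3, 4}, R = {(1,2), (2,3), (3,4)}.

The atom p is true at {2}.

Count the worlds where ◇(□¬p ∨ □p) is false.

1: successors {2}; □¬p ∨ □p there: 2:T. ✓
2: successors {3}; □¬p ∨ □p there: 3:T. ✓
3: successors {4}; □¬p ∨ □p there: 4:T. ✓
4: no successors, so ◇(□¬p ∨ □p) fails. ✗
Satisfying worlds: {1, 2, 3}.
So ◇(□¬p ∨ □p) fails at the other 1 world.

1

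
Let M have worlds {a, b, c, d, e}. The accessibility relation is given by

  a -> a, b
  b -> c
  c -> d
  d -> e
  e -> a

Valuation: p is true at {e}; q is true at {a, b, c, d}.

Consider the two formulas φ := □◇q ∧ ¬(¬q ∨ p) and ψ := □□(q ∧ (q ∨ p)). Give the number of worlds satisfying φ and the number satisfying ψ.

3 and 4

For □◇q ∧ ¬(¬q ∨ p):
a: □◇q is T, ¬(¬q ∨ p) is T. ✓
b: □◇q is T, ¬(¬q ∨ p) is T. ✓
c: □◇q is F, ¬(¬q ∨ p) is T. ✗
d: □◇q is T, ¬(¬q ∨ p) is T. ✓
e: □◇q is T, ¬(¬q ∨ p) is F. ✗
— 3 worlds.
For □□(q ∧ (q ∨ p)):
a: successors {a, b}; □(q ∧ (q ∨ p)) there: a:T, b:T. ✓
b: successors {c}; □(q ∧ (q ∨ p)) there: c:T. ✓
c: successors {d}; □(q ∧ (q ∨ p)) there: d:F. ✗
d: successors {e}; □(q ∧ (q ∨ p)) there: e:T. ✓
e: successors {a}; □(q ∧ (q ∨ p)) there: a:T. ✓
— 4 worlds.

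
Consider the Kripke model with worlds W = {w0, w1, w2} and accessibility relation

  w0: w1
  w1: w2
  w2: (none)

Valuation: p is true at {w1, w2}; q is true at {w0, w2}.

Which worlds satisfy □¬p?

w0: successors {w1}; ¬p there: w1:F. ✗
w1: successors {w2}; ¬p there: w2:F. ✗
w2: no successors, so □¬p holds vacuously. ✓

{w2}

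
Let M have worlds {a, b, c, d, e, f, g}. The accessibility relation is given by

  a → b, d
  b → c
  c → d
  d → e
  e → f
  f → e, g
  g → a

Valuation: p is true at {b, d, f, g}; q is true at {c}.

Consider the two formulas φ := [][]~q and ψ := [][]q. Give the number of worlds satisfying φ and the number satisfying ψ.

6 and 0

For [][]~q:
a: successors {b, d}; []~q there: b:F, d:T. ✗
b: successors {c}; []~q there: c:T. ✓
c: successors {d}; []~q there: d:T. ✓
d: successors {e}; []~q there: e:T. ✓
e: successors {f}; []~q there: f:T. ✓
f: successors {e, g}; []~q there: e:T, g:T. ✓
g: successors {a}; []~q there: a:T. ✓
— 6 worlds.
For [][]q:
a: successors {b, d}; []q there: b:T, d:F. ✗
b: successors {c}; []q there: c:F. ✗
c: successors {d}; []q there: d:F. ✗
d: successors {e}; []q there: e:F. ✗
e: successors {f}; []q there: f:F. ✗
f: successors {e, g}; []q there: e:F, g:F. ✗
g: successors {a}; []q there: a:F. ✗
— 0 worlds.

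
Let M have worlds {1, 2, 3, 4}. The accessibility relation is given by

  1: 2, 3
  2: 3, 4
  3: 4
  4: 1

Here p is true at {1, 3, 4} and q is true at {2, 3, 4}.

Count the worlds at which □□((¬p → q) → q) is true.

2

1: successors {2, 3}; □((¬p → q) → q) there: 2:T, 3:T. ✓
2: successors {3, 4}; □((¬p → q) → q) there: 3:T, 4:F. ✗
3: successors {4}; □((¬p → q) → q) there: 4:F. ✗
4: successors {1}; □((¬p → q) → q) there: 1:T. ✓
Satisfying worlds: {1, 4}.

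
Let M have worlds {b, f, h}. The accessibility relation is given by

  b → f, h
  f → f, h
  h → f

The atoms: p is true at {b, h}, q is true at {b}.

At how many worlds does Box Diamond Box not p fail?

b: successors {f, h}; Diamond Box not p there: f:T, h:F. ✗
f: successors {f, h}; Diamond Box not p there: f:T, h:F. ✗
h: successors {f}; Diamond Box not p there: f:T. ✓
Satisfying worlds: {h}.
So Box Diamond Box not p fails at the other 2 worlds.

2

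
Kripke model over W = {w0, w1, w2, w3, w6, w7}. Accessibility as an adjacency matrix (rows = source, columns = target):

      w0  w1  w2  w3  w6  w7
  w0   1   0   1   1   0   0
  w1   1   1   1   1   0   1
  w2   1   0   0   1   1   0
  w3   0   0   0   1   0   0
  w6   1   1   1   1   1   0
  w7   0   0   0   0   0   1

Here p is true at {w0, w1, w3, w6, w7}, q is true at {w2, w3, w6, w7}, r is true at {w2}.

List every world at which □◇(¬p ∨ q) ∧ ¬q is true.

w0: □◇(¬p ∨ q) is T, ¬q is T. ✓
w1: □◇(¬p ∨ q) is T, ¬q is T. ✓
w2: □◇(¬p ∨ q) is T, ¬q is F. ✗
w3: □◇(¬p ∨ q) is T, ¬q is F. ✗
w6: □◇(¬p ∨ q) is T, ¬q is F. ✗
w7: □◇(¬p ∨ q) is T, ¬q is F. ✗

{w0, w1}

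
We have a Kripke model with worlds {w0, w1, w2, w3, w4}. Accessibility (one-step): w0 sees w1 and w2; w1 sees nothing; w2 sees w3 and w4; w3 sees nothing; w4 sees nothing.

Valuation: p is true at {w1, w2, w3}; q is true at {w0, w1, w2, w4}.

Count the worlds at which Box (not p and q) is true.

w0: successors {w1, w2}; not p and q there: w1:F, w2:F. ✗
w1: no successors, so Box (not p and q) holds vacuously. ✓
w2: successors {w3, w4}; not p and q there: w3:F, w4:T. ✗
w3: no successors, so Box (not p and q) holds vacuously. ✓
w4: no successors, so Box (not p and q) holds vacuously. ✓
Satisfying worlds: {w1, w3, w4}.

3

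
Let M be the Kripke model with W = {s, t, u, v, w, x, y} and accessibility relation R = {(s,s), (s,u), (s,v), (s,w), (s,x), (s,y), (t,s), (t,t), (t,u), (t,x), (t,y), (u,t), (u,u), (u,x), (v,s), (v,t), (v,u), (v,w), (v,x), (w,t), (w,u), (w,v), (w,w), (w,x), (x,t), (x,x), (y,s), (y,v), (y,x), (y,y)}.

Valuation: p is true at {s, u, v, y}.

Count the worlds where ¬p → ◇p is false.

1

s: ¬p is F, ◇p is T. ✓
t: ¬p is T, ◇p is T. ✓
u: ¬p is F, ◇p is T. ✓
v: ¬p is F, ◇p is T. ✓
w: ¬p is T, ◇p is T. ✓
x: ¬p is T, ◇p is F. ✗
y: ¬p is F, ◇p is T. ✓
Satisfying worlds: {s, t, u, v, w, y}.
So ¬p → ◇p fails at the other 1 world.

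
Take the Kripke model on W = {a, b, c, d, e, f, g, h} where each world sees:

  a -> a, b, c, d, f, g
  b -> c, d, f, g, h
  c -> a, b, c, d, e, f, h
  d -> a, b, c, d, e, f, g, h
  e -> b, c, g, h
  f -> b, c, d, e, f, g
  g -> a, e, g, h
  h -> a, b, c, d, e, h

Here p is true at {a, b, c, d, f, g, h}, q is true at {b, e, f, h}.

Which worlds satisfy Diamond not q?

{a, b, c, d, e, f, g, h}

a: successors {a, b, c, d, f, g}; not q there: a:T, b:F, c:T, d:T, f:F, g:T. ✓
b: successors {c, d, f, g, h}; not q there: c:T, d:T, f:F, g:T, h:F. ✓
c: successors {a, b, c, d, e, f, h}; not q there: a:T, b:F, c:T, d:T, e:F, f:F, h:F. ✓
d: successors {a, b, c, d, e, f, g, h}; not q there: a:T, b:F, c:T, d:T, e:F, f:F, g:T, h:F. ✓
e: successors {b, c, g, h}; not q there: b:F, c:T, g:T, h:F. ✓
f: successors {b, c, d, e, f, g}; not q there: b:F, c:T, d:T, e:F, f:F, g:T. ✓
g: successors {a, e, g, h}; not q there: a:T, e:F, g:T, h:F. ✓
h: successors {a, b, c, d, e, h}; not q there: a:T, b:F, c:T, d:T, e:F, h:F. ✓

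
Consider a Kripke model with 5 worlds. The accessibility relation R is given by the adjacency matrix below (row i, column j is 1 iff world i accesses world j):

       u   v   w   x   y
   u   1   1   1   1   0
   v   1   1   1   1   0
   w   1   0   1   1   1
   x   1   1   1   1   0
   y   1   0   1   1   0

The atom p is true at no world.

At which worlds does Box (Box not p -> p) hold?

u: successors {u, v, w, x}; Box not p -> p there: u:F, v:F, w:F, x:F. ✗
v: successors {u, v, w, x}; Box not p -> p there: u:F, v:F, w:F, x:F. ✗
w: successors {u, w, x, y}; Box not p -> p there: u:F, w:F, x:F, y:F. ✗
x: successors {u, v, w, x}; Box not p -> p there: u:F, v:F, w:F, x:F. ✗
y: successors {u, w, x}; Box not p -> p there: u:F, w:F, x:F. ✗

∅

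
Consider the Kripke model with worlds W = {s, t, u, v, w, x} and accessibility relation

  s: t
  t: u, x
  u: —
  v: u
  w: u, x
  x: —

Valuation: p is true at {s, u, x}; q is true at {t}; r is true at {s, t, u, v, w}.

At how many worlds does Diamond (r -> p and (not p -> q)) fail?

s: successors {t}; r -> p and (not p -> q) there: t:F. ✗
t: successors {u, x}; r -> p and (not p -> q) there: u:T, x:T. ✓
u: no successors, so Diamond (r -> p and (not p -> q)) fails. ✗
v: successors {u}; r -> p and (not p -> q) there: u:T. ✓
w: successors {u, x}; r -> p and (not p -> q) there: u:T, x:T. ✓
x: no successors, so Diamond (r -> p and (not p -> q)) fails. ✗
Satisfying worlds: {t, v, w}.
So Diamond (r -> p and (not p -> q)) fails at the other 3 worlds.

3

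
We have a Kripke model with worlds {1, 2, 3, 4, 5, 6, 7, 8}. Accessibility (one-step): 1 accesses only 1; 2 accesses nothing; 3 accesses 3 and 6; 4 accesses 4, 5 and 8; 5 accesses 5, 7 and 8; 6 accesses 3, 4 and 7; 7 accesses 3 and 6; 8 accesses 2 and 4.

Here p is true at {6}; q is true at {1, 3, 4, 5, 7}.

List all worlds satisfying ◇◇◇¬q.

{3, 4, 5, 6, 7, 8}

1: successors {1}; ◇◇¬q there: 1:F. ✗
2: no successors, so ◇◇◇¬q fails. ✗
3: successors {3, 6}; ◇◇¬q there: 3:T, 6:T. ✓
4: successors {4, 5, 8}; ◇◇¬q there: 4:T, 5:T, 8:T. ✓
5: successors {5, 7, 8}; ◇◇¬q there: 5:T, 7:T, 8:T. ✓
6: successors {3, 4, 7}; ◇◇¬q there: 3:T, 4:T, 7:T. ✓
7: successors {3, 6}; ◇◇¬q there: 3:T, 6:T. ✓
8: successors {2, 4}; ◇◇¬q there: 2:F, 4:T. ✓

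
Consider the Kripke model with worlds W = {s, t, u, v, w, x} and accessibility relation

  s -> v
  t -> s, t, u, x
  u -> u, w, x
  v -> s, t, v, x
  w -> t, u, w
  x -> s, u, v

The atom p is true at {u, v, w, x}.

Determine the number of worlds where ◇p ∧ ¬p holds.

s: ◇p is T, ¬p is T. ✓
t: ◇p is T, ¬p is T. ✓
u: ◇p is T, ¬p is F. ✗
v: ◇p is T, ¬p is F. ✗
w: ◇p is T, ¬p is F. ✗
x: ◇p is T, ¬p is F. ✗
Satisfying worlds: {s, t}.

2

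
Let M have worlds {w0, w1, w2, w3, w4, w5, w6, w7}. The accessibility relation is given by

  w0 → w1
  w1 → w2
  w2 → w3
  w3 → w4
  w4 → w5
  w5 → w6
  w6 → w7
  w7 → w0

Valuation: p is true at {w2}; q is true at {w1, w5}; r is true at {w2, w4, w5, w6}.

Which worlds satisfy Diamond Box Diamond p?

w0: successors {w1}; Box Diamond p there: w1:F. ✗
w1: successors {w2}; Box Diamond p there: w2:F. ✗
w2: successors {w3}; Box Diamond p there: w3:F. ✗
w3: successors {w4}; Box Diamond p there: w4:F. ✗
w4: successors {w5}; Box Diamond p there: w5:F. ✗
w5: successors {w6}; Box Diamond p there: w6:F. ✗
w6: successors {w7}; Box Diamond p there: w7:F. ✗
w7: successors {w0}; Box Diamond p there: w0:T. ✓

{w7}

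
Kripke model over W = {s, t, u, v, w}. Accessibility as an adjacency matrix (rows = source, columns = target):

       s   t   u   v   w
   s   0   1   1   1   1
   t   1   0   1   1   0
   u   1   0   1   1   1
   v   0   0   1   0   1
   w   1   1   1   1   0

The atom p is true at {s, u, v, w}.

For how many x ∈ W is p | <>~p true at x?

s: p is T, <>~p is T. ✓
t: p is F, <>~p is F. ✗
u: p is T, <>~p is F. ✓
v: p is T, <>~p is F. ✓
w: p is T, <>~p is T. ✓
Satisfying worlds: {s, u, v, w}.

4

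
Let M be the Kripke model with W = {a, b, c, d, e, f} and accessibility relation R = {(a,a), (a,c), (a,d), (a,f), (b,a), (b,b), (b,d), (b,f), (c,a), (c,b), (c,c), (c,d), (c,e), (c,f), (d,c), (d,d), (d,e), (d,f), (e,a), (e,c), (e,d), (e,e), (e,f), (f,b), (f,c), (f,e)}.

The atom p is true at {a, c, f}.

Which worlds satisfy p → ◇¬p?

a: p is T, ◇¬p is T. ✓
b: p is F, ◇¬p is T. ✓
c: p is T, ◇¬p is T. ✓
d: p is F, ◇¬p is T. ✓
e: p is F, ◇¬p is T. ✓
f: p is T, ◇¬p is T. ✓

{a, b, c, d, e, f}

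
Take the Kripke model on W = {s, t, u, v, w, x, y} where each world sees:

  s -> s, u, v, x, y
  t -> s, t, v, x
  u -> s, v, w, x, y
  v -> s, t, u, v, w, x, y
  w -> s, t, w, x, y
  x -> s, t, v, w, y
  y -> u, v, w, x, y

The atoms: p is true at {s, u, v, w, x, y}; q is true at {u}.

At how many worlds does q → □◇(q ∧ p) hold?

s: q is F, □◇(q ∧ p) is F. ✓
t: q is F, □◇(q ∧ p) is F. ✓
u: q is T, □◇(q ∧ p) is F. ✗
v: q is F, □◇(q ∧ p) is F. ✓
w: q is F, □◇(q ∧ p) is F. ✓
x: q is F, □◇(q ∧ p) is F. ✓
y: q is F, □◇(q ∧ p) is F. ✓
Satisfying worlds: {s, t, v, w, x, y}.

6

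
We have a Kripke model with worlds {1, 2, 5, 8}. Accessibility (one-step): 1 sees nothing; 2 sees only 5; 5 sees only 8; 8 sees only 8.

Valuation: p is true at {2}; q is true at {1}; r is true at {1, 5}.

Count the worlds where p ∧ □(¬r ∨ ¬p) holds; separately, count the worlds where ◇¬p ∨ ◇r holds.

For p ∧ □(¬r ∨ ¬p):
1: p is F, □(¬r ∨ ¬p) is T. ✗
2: p is T, □(¬r ∨ ¬p) is T. ✓
5: p is F, □(¬r ∨ ¬p) is T. ✗
8: p is F, □(¬r ∨ ¬p) is T. ✗
— 1 world.
For ◇¬p ∨ ◇r:
1: ◇¬p is F, ◇r is F. ✗
2: ◇¬p is T, ◇r is T. ✓
5: ◇¬p is T, ◇r is F. ✓
8: ◇¬p is T, ◇r is F. ✓
— 3 worlds.

1 and 3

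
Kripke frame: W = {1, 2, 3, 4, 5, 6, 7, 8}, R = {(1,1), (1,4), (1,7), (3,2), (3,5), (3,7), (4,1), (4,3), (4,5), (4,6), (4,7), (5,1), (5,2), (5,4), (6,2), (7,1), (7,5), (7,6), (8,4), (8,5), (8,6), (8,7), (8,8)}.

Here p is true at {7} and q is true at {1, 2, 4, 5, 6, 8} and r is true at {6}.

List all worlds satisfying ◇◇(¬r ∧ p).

{1, 4, 5, 7, 8}

1: successors {1, 4, 7}; ◇(¬r ∧ p) there: 1:T, 4:T, 7:F. ✓
2: no successors, so ◇◇(¬r ∧ p) fails. ✗
3: successors {2, 5, 7}; ◇(¬r ∧ p) there: 2:F, 5:F, 7:F. ✗
4: successors {1, 3, 5, 6, 7}; ◇(¬r ∧ p) there: 1:T, 3:T, 5:F, 6:F, 7:F. ✓
5: successors {1, 2, 4}; ◇(¬r ∧ p) there: 1:T, 2:F, 4:T. ✓
6: successors {2}; ◇(¬r ∧ p) there: 2:F. ✗
7: successors {1, 5, 6}; ◇(¬r ∧ p) there: 1:T, 5:F, 6:F. ✓
8: successors {4, 5, 6, 7, 8}; ◇(¬r ∧ p) there: 4:T, 5:F, 6:F, 7:F, 8:T. ✓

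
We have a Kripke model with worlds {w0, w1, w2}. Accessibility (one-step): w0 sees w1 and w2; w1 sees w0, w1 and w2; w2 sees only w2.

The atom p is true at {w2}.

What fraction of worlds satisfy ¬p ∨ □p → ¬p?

2/3

w0: ¬p ∨ □p is T, ¬p is T. ✓
w1: ¬p ∨ □p is T, ¬p is T. ✓
w2: ¬p ∨ □p is T, ¬p is F. ✗
That's 2 of 3 worlds, so 2/3.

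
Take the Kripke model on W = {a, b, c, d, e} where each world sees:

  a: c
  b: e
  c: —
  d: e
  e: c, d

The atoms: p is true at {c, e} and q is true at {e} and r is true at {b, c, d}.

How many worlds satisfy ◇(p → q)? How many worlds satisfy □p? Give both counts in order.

For ◇(p → q):
a: successors {c}; p → q there: c:F. ✗
b: successors {e}; p → q there: e:T. ✓
c: no successors, so ◇(p → q) fails. ✗
d: successors {e}; p → q there: e:T. ✓
e: successors {c, d}; p → q there: c:F, d:T. ✓
— 3 worlds.
For □p:
a: successors {c}; p there: c:T. ✓
b: successors {e}; p there: e:T. ✓
c: no successors, so □p holds vacuously. ✓
d: successors {e}; p there: e:T. ✓
e: successors {c, d}; p there: c:T, d:F. ✗
— 4 worlds.

3 and 4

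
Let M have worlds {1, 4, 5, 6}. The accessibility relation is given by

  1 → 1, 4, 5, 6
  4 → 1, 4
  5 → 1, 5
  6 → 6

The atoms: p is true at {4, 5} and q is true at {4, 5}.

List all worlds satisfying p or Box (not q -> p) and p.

{4, 5}

1: p is F, Box (not q -> p) and p is F. ✗
4: p is T, Box (not q -> p) and p is F. ✓
5: p is T, Box (not q -> p) and p is F. ✓
6: p is F, Box (not q -> p) and p is F. ✗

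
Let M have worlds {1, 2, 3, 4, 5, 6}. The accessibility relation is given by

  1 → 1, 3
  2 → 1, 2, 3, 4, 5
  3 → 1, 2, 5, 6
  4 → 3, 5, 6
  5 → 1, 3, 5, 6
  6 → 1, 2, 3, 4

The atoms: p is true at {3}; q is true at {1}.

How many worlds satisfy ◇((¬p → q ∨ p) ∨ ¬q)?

1: successors {1, 3}; (¬p → q ∨ p) ∨ ¬q there: 1:T, 3:T. ✓
2: successors {1, 2, 3, 4, 5}; (¬p → q ∨ p) ∨ ¬q there: 1:T, 2:T, 3:T, 4:T, 5:T. ✓
3: successors {1, 2, 5, 6}; (¬p → q ∨ p) ∨ ¬q there: 1:T, 2:T, 5:T, 6:T. ✓
4: successors {3, 5, 6}; (¬p → q ∨ p) ∨ ¬q there: 3:T, 5:T, 6:T. ✓
5: successors {1, 3, 5, 6}; (¬p → q ∨ p) ∨ ¬q there: 1:T, 3:T, 5:T, 6:T. ✓
6: successors {1, 2, 3, 4}; (¬p → q ∨ p) ∨ ¬q there: 1:T, 2:T, 3:T, 4:T. ✓
Satisfying worlds: {1, 2, 3, 4, 5, 6}.

6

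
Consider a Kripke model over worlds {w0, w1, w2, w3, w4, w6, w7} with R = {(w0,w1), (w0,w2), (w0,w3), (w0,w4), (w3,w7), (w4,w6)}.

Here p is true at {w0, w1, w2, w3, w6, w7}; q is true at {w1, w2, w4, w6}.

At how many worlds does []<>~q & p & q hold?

w0: []<>~q is F, p & q is F. ✗
w1: []<>~q is T, p & q is T. ✓
w2: []<>~q is T, p & q is T. ✓
w3: []<>~q is F, p & q is F. ✗
w4: []<>~q is F, p & q is F. ✗
w6: []<>~q is T, p & q is T. ✓
w7: []<>~q is T, p & q is F. ✗
Satisfying worlds: {w1, w2, w6}.

3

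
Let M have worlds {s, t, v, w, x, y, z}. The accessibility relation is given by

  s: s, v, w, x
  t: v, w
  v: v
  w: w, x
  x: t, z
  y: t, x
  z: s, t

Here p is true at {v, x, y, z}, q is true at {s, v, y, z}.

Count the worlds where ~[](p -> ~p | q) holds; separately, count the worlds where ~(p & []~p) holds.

3 and 6

For ~[](p -> ~p | q):
s: [](p -> ~p | q) is F. ✓
t: [](p -> ~p | q) is T. ✗
v: [](p -> ~p | q) is T. ✗
w: [](p -> ~p | q) is F. ✓
x: [](p -> ~p | q) is T. ✗
y: [](p -> ~p | q) is F. ✓
z: [](p -> ~p | q) is T. ✗
— 3 worlds.
For ~(p & []~p):
s: p & []~p is F. ✓
t: p & []~p is F. ✓
v: p & []~p is F. ✓
w: p & []~p is F. ✓
x: p & []~p is F. ✓
y: p & []~p is F. ✓
z: p & []~p is T. ✗
— 6 worlds.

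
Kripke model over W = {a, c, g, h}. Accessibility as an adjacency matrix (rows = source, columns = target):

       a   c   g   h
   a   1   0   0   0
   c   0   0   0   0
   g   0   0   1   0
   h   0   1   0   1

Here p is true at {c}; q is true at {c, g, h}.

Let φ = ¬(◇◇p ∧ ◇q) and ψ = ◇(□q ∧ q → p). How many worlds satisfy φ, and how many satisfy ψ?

For ¬(◇◇p ∧ ◇q):
a: ◇◇p ∧ ◇q is F. ✓
c: ◇◇p ∧ ◇q is F. ✓
g: ◇◇p ∧ ◇q is F. ✓
h: ◇◇p ∧ ◇q is T. ✗
— 3 worlds.
For ◇(□q ∧ q → p):
a: successors {a}; □q ∧ q → p there: a:T. ✓
c: no successors, so ◇(□q ∧ q → p) fails. ✗
g: successors {g}; □q ∧ q → p there: g:F. ✗
h: successors {c, h}; □q ∧ q → p there: c:T, h:F. ✓
— 2 worlds.

3 and 2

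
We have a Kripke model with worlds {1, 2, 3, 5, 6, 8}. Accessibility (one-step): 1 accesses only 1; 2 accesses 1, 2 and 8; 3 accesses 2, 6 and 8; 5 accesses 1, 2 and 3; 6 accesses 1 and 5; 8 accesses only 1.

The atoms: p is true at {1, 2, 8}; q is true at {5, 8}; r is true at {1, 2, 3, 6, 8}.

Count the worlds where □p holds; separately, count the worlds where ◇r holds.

3 and 6

For □p:
1: successors {1}; p there: 1:T. ✓
2: successors {1, 2, 8}; p there: 1:T, 2:T, 8:T. ✓
3: successors {2, 6, 8}; p there: 2:T, 6:F, 8:T. ✗
5: successors {1, 2, 3}; p there: 1:T, 2:T, 3:F. ✗
6: successors {1, 5}; p there: 1:T, 5:F. ✗
8: successors {1}; p there: 1:T. ✓
— 3 worlds.
For ◇r:
1: successors {1}; r there: 1:T. ✓
2: successors {1, 2, 8}; r there: 1:T, 2:T, 8:T. ✓
3: successors {2, 6, 8}; r there: 2:T, 6:T, 8:T. ✓
5: successors {1, 2, 3}; r there: 1:T, 2:T, 3:T. ✓
6: successors {1, 5}; r there: 1:T, 5:F. ✓
8: successors {1}; r there: 1:T. ✓
— 6 worlds.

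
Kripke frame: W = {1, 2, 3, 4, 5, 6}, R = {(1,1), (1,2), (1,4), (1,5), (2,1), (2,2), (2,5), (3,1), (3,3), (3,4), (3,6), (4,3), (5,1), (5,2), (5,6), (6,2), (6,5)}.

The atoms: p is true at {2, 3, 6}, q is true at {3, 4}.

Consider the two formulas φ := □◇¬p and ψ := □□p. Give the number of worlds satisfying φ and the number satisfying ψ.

4 and 0

For □◇¬p:
1: successors {1, 2, 4, 5}; ◇¬p there: 1:T, 2:T, 4:F, 5:T. ✗
2: successors {1, 2, 5}; ◇¬p there: 1:T, 2:T, 5:T. ✓
3: successors {1, 3, 4, 6}; ◇¬p there: 1:T, 3:T, 4:F, 6:T. ✗
4: successors {3}; ◇¬p there: 3:T. ✓
5: successors {1, 2, 6}; ◇¬p there: 1:T, 2:T, 6:T. ✓
6: successors {2, 5}; ◇¬p there: 2:T, 5:T. ✓
— 4 worlds.
For □□p:
1: successors {1, 2, 4, 5}; □p there: 1:F, 2:F, 4:T, 5:F. ✗
2: successors {1, 2, 5}; □p there: 1:F, 2:F, 5:F. ✗
3: successors {1, 3, 4, 6}; □p there: 1:F, 3:F, 4:T, 6:F. ✗
4: successors {3}; □p there: 3:F. ✗
5: successors {1, 2, 6}; □p there: 1:F, 2:F, 6:F. ✗
6: successors {2, 5}; □p there: 2:F, 5:F. ✗
— 0 worlds.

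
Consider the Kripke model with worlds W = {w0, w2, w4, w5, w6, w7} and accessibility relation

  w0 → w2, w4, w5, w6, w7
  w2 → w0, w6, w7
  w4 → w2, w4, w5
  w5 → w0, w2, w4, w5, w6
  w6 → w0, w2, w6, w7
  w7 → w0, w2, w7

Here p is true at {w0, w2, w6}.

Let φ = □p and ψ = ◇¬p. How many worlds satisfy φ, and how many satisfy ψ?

0 and 6

For □p:
w0: successors {w2, w4, w5, w6, w7}; p there: w2:T, w4:F, w5:F, w6:T, w7:F. ✗
w2: successors {w0, w6, w7}; p there: w0:T, w6:T, w7:F. ✗
w4: successors {w2, w4, w5}; p there: w2:T, w4:F, w5:F. ✗
w5: successors {w0, w2, w4, w5, w6}; p there: w0:T, w2:T, w4:F, w5:F, w6:T. ✗
w6: successors {w0, w2, w6, w7}; p there: w0:T, w2:T, w6:T, w7:F. ✗
w7: successors {w0, w2, w7}; p there: w0:T, w2:T, w7:F. ✗
— 0 worlds.
For ◇¬p:
w0: successors {w2, w4, w5, w6, w7}; ¬p there: w2:F, w4:T, w5:T, w6:F, w7:T. ✓
w2: successors {w0, w6, w7}; ¬p there: w0:F, w6:F, w7:T. ✓
w4: successors {w2, w4, w5}; ¬p there: w2:F, w4:T, w5:T. ✓
w5: successors {w0, w2, w4, w5, w6}; ¬p there: w0:F, w2:F, w4:T, w5:T, w6:F. ✓
w6: successors {w0, w2, w6, w7}; ¬p there: w0:F, w2:F, w6:F, w7:T. ✓
w7: successors {w0, w2, w7}; ¬p there: w0:F, w2:F, w7:T. ✓
— 6 worlds.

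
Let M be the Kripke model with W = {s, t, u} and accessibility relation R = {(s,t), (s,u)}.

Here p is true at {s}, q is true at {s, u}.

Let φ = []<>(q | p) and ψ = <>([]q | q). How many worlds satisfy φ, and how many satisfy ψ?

2 and 1

For []<>(q | p):
s: successors {t, u}; <>(q | p) there: t:F, u:F. ✗
t: no successors, so []<>(q | p) holds vacuously. ✓
u: no successors, so []<>(q | p) holds vacuously. ✓
— 2 worlds.
For <>([]q | q):
s: successors {t, u}; []q | q there: t:T, u:T. ✓
t: no successors, so <>([]q | q) fails. ✗
u: no successors, so <>([]q | q) fails. ✗
— 1 world.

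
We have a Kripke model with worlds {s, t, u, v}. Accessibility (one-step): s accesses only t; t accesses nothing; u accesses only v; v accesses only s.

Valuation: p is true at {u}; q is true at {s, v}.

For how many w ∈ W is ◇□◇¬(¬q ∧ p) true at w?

2

s: successors {t}; □◇¬(¬q ∧ p) there: t:T. ✓
t: no successors, so ◇□◇¬(¬q ∧ p) fails. ✗
u: successors {v}; □◇¬(¬q ∧ p) there: v:T. ✓
v: successors {s}; □◇¬(¬q ∧ p) there: s:F. ✗
Satisfying worlds: {s, u}.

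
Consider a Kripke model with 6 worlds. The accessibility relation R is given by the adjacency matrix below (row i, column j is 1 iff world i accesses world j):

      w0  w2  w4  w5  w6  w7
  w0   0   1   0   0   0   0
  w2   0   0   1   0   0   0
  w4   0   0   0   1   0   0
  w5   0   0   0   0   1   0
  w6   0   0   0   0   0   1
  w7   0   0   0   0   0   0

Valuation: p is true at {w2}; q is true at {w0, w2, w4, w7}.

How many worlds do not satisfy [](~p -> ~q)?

w0: successors {w2}; ~p -> ~q there: w2:T. ✓
w2: successors {w4}; ~p -> ~q there: w4:F. ✗
w4: successors {w5}; ~p -> ~q there: w5:T. ✓
w5: successors {w6}; ~p -> ~q there: w6:T. ✓
w6: successors {w7}; ~p -> ~q there: w7:F. ✗
w7: no successors, so [](~p -> ~q) holds vacuously. ✓
Satisfying worlds: {w0, w4, w5, w7}.
So [](~p -> ~q) fails at the other 2 worlds.

2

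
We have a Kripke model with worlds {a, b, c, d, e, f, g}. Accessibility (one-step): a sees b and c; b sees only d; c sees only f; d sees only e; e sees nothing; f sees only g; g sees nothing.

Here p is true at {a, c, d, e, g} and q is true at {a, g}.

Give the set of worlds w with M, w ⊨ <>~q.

{a, b, c, d}

a: successors {b, c}; ~q there: b:T, c:T. ✓
b: successors {d}; ~q there: d:T. ✓
c: successors {f}; ~q there: f:T. ✓
d: successors {e}; ~q there: e:T. ✓
e: no successors, so <>~q fails. ✗
f: successors {g}; ~q there: g:F. ✗
g: no successors, so <>~q fails. ✗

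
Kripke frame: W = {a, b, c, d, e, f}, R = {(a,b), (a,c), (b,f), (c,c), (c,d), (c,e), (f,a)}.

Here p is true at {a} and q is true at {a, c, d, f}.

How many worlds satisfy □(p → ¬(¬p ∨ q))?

a: successors {b, c}; p → ¬(¬p ∨ q) there: b:T, c:T. ✓
b: successors {f}; p → ¬(¬p ∨ q) there: f:T. ✓
c: successors {c, d, e}; p → ¬(¬p ∨ q) there: c:T, d:T, e:T. ✓
d: no successors, so □(p → ¬(¬p ∨ q)) holds vacuously. ✓
e: no successors, so □(p → ¬(¬p ∨ q)) holds vacuously. ✓
f: successors {a}; p → ¬(¬p ∨ q) there: a:F. ✗
Satisfying worlds: {a, b, c, d, e}.

5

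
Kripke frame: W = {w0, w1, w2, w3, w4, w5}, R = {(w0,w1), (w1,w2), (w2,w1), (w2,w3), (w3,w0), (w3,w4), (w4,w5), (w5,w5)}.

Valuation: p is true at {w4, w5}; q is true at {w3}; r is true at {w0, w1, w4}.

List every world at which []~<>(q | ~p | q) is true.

w0: successors {w1}; ~<>(q | ~p | q) there: w1:F. ✗
w1: successors {w2}; ~<>(q | ~p | q) there: w2:F. ✗
w2: successors {w1, w3}; ~<>(q | ~p | q) there: w1:F, w3:F. ✗
w3: successors {w0, w4}; ~<>(q | ~p | q) there: w0:F, w4:T. ✗
w4: successors {w5}; ~<>(q | ~p | q) there: w5:T. ✓
w5: successors {w5}; ~<>(q | ~p | q) there: w5:T. ✓

{w4, w5}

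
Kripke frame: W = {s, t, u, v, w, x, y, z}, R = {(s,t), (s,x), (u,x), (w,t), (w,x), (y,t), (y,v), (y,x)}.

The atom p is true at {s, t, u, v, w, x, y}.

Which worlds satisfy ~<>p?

s: <>p is T. ✗
t: <>p is F. ✓
u: <>p is T. ✗
v: <>p is F. ✓
w: <>p is T. ✗
x: <>p is F. ✓
y: <>p is T. ✗
z: <>p is F. ✓

{t, v, x, z}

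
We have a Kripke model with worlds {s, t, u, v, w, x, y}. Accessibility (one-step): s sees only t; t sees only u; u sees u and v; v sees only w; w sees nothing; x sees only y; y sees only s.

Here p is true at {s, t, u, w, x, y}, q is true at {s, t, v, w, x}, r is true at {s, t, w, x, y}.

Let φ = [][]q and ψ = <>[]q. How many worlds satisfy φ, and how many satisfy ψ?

For [][]q:
s: successors {t}; []q there: t:F. ✗
t: successors {u}; []q there: u:F. ✗
u: successors {u, v}; []q there: u:F, v:T. ✗
v: successors {w}; []q there: w:T. ✓
w: no successors, so [][]q holds vacuously. ✓
x: successors {y}; []q there: y:T. ✓
y: successors {s}; []q there: s:T. ✓
— 4 worlds.
For <>[]q:
s: successors {t}; []q there: t:F. ✗
t: successors {u}; []q there: u:F. ✗
u: successors {u, v}; []q there: u:F, v:T. ✓
v: successors {w}; []q there: w:T. ✓
w: no successors, so <>[]q fails. ✗
x: successors {y}; []q there: y:T. ✓
y: successors {s}; []q there: s:T. ✓
— 4 worlds.

4 and 4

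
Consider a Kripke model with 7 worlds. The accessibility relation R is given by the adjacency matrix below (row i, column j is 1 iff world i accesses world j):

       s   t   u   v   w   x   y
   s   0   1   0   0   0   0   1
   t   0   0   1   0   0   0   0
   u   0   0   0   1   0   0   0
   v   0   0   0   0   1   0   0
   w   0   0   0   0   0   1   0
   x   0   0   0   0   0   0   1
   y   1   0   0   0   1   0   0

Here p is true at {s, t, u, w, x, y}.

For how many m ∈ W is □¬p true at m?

s: successors {t, y}; ¬p there: t:F, y:F. ✗
t: successors {u}; ¬p there: u:F. ✗
u: successors {v}; ¬p there: v:T. ✓
v: successors {w}; ¬p there: w:F. ✗
w: successors {x}; ¬p there: x:F. ✗
x: successors {y}; ¬p there: y:F. ✗
y: successors {s, w}; ¬p there: s:F, w:F. ✗
Satisfying worlds: {u}.

1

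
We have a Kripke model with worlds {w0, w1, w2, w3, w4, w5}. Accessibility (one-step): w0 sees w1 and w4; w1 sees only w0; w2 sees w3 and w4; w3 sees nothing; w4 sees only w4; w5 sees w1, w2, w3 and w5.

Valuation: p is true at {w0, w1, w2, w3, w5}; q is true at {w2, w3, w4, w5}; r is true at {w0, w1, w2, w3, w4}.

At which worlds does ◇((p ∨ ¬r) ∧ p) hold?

{w0, w1, w2, w5}

w0: successors {w1, w4}; (p ∨ ¬r) ∧ p there: w1:T, w4:F. ✓
w1: successors {w0}; (p ∨ ¬r) ∧ p there: w0:T. ✓
w2: successors {w3, w4}; (p ∨ ¬r) ∧ p there: w3:T, w4:F. ✓
w3: no successors, so ◇((p ∨ ¬r) ∧ p) fails. ✗
w4: successors {w4}; (p ∨ ¬r) ∧ p there: w4:F. ✗
w5: successors {w1, w2, w3, w5}; (p ∨ ¬r) ∧ p there: w1:T, w2:T, w3:T, w5:T. ✓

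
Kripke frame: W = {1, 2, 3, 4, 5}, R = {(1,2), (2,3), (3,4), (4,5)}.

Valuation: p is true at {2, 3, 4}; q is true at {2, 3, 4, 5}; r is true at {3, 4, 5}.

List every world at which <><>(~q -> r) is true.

1: successors {2}; <>(~q -> r) there: 2:T. ✓
2: successors {3}; <>(~q -> r) there: 3:T. ✓
3: successors {4}; <>(~q -> r) there: 4:T. ✓
4: successors {5}; <>(~q -> r) there: 5:F. ✗
5: no successors, so <><>(~q -> r) fails. ✗

{1, 2, 3}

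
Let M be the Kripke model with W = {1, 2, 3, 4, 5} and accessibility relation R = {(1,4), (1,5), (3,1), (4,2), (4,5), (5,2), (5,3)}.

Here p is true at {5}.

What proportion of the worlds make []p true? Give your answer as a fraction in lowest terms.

1/5

1: successors {4, 5}; p there: 4:F, 5:T. ✗
2: no successors, so []p holds vacuously. ✓
3: successors {1}; p there: 1:F. ✗
4: successors {2, 5}; p there: 2:F, 5:T. ✗
5: successors {2, 3}; p there: 2:F, 3:F. ✗
That's 1 of 5 worlds, so 1/5.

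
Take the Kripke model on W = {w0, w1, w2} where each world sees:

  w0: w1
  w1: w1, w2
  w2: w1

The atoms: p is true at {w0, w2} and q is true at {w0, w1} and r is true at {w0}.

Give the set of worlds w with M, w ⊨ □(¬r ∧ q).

{w0, w2}

w0: successors {w1}; ¬r ∧ q there: w1:T. ✓
w1: successors {w1, w2}; ¬r ∧ q there: w1:T, w2:F. ✗
w2: successors {w1}; ¬r ∧ q there: w1:T. ✓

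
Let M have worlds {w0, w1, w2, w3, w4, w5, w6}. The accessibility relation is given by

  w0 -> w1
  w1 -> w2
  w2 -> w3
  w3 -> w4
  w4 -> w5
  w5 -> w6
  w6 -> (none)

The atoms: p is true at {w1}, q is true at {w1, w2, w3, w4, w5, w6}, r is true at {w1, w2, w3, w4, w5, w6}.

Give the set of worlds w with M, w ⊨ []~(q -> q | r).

w0: successors {w1}; ~(q -> q | r) there: w1:F. ✗
w1: successors {w2}; ~(q -> q | r) there: w2:F. ✗
w2: successors {w3}; ~(q -> q | r) there: w3:F. ✗
w3: successors {w4}; ~(q -> q | r) there: w4:F. ✗
w4: successors {w5}; ~(q -> q | r) there: w5:F. ✗
w5: successors {w6}; ~(q -> q | r) there: w6:F. ✗
w6: no successors, so []~(q -> q | r) holds vacuously. ✓

{w6}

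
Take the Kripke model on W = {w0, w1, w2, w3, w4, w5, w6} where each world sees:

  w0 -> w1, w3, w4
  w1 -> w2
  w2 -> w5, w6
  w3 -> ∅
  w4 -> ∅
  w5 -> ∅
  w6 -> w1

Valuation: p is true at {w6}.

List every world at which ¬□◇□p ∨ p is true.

w0: ¬□◇□p is T, p is F. ✓
w1: ¬□◇□p is F, p is F. ✗
w2: ¬□◇□p is T, p is F. ✓
w3: ¬□◇□p is F, p is F. ✗
w4: ¬□◇□p is F, p is F. ✗
w5: ¬□◇□p is F, p is F. ✗
w6: ¬□◇□p is T, p is T. ✓

{w0, w2, w6}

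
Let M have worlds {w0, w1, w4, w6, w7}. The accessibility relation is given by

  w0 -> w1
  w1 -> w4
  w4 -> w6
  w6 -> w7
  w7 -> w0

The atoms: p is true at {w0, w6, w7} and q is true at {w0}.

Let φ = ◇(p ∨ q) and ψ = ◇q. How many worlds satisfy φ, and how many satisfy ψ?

For ◇(p ∨ q):
w0: successors {w1}; p ∨ q there: w1:F. ✗
w1: successors {w4}; p ∨ q there: w4:F. ✗
w4: successors {w6}; p ∨ q there: w6:T. ✓
w6: successors {w7}; p ∨ q there: w7:T. ✓
w7: successors {w0}; p ∨ q there: w0:T. ✓
— 3 worlds.
For ◇q:
w0: successors {w1}; q there: w1:F. ✗
w1: successors {w4}; q there: w4:F. ✗
w4: successors {w6}; q there: w6:F. ✗
w6: successors {w7}; q there: w7:F. ✗
w7: successors {w0}; q there: w0:T. ✓
— 1 world.

3 and 1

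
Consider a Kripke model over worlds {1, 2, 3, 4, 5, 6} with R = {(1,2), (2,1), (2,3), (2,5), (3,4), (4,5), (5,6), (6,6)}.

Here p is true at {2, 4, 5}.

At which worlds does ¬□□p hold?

{1, 2, 4, 5, 6}

1: □□p is F. ✓
2: □□p is F. ✓
3: □□p is T. ✗
4: □□p is F. ✓
5: □□p is F. ✓
6: □□p is F. ✓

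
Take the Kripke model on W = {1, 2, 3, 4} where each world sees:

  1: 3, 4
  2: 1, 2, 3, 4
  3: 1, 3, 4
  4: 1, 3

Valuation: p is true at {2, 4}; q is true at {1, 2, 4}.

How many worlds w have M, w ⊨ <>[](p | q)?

1: successors {3, 4}; [](p | q) there: 3:F, 4:F. ✗
2: successors {1, 2, 3, 4}; [](p | q) there: 1:F, 2:F, 3:F, 4:F. ✗
3: successors {1, 3, 4}; [](p | q) there: 1:F, 3:F, 4:F. ✗
4: successors {1, 3}; [](p | q) there: 1:F, 3:F. ✗
Satisfying worlds: ∅.

0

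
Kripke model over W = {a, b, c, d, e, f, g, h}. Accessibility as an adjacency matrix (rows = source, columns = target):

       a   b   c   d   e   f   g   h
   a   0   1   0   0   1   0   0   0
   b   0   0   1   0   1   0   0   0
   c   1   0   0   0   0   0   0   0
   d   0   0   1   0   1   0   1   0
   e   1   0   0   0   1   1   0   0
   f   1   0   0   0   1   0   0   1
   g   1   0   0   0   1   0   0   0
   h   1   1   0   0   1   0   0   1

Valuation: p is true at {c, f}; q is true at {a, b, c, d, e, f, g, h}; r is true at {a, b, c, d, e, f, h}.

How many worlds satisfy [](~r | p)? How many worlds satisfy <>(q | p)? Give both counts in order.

0 and 8

For [](~r | p):
a: successors {b, e}; ~r | p there: b:F, e:F. ✗
b: successors {c, e}; ~r | p there: c:T, e:F. ✗
c: successors {a}; ~r | p there: a:F. ✗
d: successors {c, e, g}; ~r | p there: c:T, e:F, g:T. ✗
e: successors {a, e, f}; ~r | p there: a:F, e:F, f:T. ✗
f: successors {a, e, h}; ~r | p there: a:F, e:F, h:F. ✗
g: successors {a, e}; ~r | p there: a:F, e:F. ✗
h: successors {a, b, e, h}; ~r | p there: a:F, b:F, e:F, h:F. ✗
— 0 worlds.
For <>(q | p):
a: successors {b, e}; q | p there: b:T, e:T. ✓
b: successors {c, e}; q | p there: c:T, e:T. ✓
c: successors {a}; q | p there: a:T. ✓
d: successors {c, e, g}; q | p there: c:T, e:T, g:T. ✓
e: successors {a, e, f}; q | p there: a:T, e:T, f:T. ✓
f: successors {a, e, h}; q | p there: a:T, e:T, h:T. ✓
g: successors {a, e}; q | p there: a:T, e:T. ✓
h: successors {a, b, e, h}; q | p there: a:T, b:T, e:T, h:T. ✓
— 8 worlds.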